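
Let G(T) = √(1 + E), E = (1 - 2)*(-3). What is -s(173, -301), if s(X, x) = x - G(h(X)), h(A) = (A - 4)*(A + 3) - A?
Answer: 303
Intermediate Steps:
E = 3 (E = -1*(-3) = 3)
h(A) = -A + (-4 + A)*(3 + A) (h(A) = (-4 + A)*(3 + A) - A = -A + (-4 + A)*(3 + A))
G(T) = 2 (G(T) = √(1 + 3) = √4 = 2)
s(X, x) = -2 + x (s(X, x) = x - 1*2 = x - 2 = -2 + x)
-s(173, -301) = -(-2 - 301) = -1*(-303) = 303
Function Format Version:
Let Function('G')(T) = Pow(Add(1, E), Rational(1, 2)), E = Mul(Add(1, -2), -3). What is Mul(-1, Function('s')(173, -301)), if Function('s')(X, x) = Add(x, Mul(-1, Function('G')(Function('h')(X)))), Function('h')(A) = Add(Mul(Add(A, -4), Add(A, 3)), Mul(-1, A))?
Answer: 303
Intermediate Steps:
E = 3 (E = Mul(-1, -3) = 3)
Function('h')(A) = Add(Mul(-1, A), Mul(Add(-4, A), Add(3, A))) (Function('h')(A) = Add(Mul(Add(-4, A), Add(3, A)), Mul(-1, A)) = Add(Mul(-1, A), Mul(Add(-4, A), Add(3, A))))
Function('G')(T) = 2 (Function('G')(T) = Pow(Add(1, 3), Rational(1, 2)) = Pow(4, Rational(1, 2)) = 2)
Function('s')(X, x) = Add(-2, x) (Function('s')(X, x) = Add(x, Mul(-1, 2)) = Add(x, -2) = Add(-2, x))
Mul(-1, Function('s')(173, -301)) = Mul(-1, Add(-2, -301)) = Mul(-1, -303) = 303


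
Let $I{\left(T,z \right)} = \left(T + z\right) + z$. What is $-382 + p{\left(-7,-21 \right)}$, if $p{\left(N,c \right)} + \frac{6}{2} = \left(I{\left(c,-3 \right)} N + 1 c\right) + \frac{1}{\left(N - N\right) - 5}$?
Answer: $- \frac{1086}{5} \approx -217.2$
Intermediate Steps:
$I{\left(T,z \right)} = T + 2 z$
$p{\left(N,c \right)} = - \frac{16}{5} + c + N \left(-6 + c\right)$ ($p{\left(N,c \right)} = -3 + \left(\left(\left(c + 2 \left(-3\right)\right) N + 1 c\right) + \frac{1}{\left(N - N\right) - 5}\right) = -3 + \left(\left(\left(c - 6\right) N + c\right) + \frac{1}{0 - 5}\right) = -3 + \left(\left(\left(-6 + c\right) N + c\right) + \frac{1}{-5}\right) = -3 - \left(\frac{1}{5} - c - N \left(-6 + c\right)\right) = -3 + \left(- \frac{1}{5} + c + N \left(-6 + c\right)\right) = - \frac{16}{5} + c + N \left(-6 + c\right)$)
$-382 + p{\left(-7,-21 \right)} = -382 - \left(\frac{121}{5} + 7 \left(-6 - 21\right)\right) = -382 - - \frac{824}{5} = -382 + \frac{824}{5} = - \frac{1086}{5}$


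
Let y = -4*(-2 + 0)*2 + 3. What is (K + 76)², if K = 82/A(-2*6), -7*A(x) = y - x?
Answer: 3175524/961 ≈ 3304.4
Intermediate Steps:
y = 19 (y = -(-8)*2 + 3 = -4*(-4) + 3 = 16 + 3 = 19)
A(x) = -19/7 + x/7 (A(x) = -(19 - x)/7 = -19/7 + x/7)
K = -574/31 (K = 82/(-19/7 + (-2*6)/7) = 82/(-19/7 + (⅐)*(-12)) = 82/(-19/7 - 12/7) = 82/(-31/7) = 82*(-7/31) = -574/31 ≈ -18.516)
(K + 76)² = (-574/31 + 76)² = (1782/31)² = 3175524/961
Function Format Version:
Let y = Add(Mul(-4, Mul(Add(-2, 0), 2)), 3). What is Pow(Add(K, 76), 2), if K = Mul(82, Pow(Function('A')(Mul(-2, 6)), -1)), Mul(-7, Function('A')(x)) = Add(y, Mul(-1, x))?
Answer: Rational(3175524, 961) ≈ 3304.4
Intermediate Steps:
y = 19 (y = Add(Mul(-4, Mul(-2, 2)), 3) = Add(Mul(-4, -4), 3) = Add(16, 3) = 19)
Function('A')(x) = Add(Rational(-19, 7), Mul(Rational(1, 7), x)) (Function('A')(x) = Mul(Rational(-1, 7), Add(19, Mul(-1, x))) = Add(Rational(-19, 7), Mul(Rational(1, 7), x)))
K = Rational(-574, 31) (K = Mul(82, Pow(Add(Rational(-19, 7), Mul(Rational(1, 7), Mul(-2, 6))), -1)) = Mul(82, Pow(Add(Rational(-19, 7), Mul(Rational(1, 7), -12)), -1)) = Mul(82, Pow(Add(Rational(-19, 7), Rational(-12, 7)), -1)) = Mul(82, Pow(Rational(-31, 7), -1)) = Mul(82, Rational(-7, 31)) = Rational(-574, 31) ≈ -18.516)
Pow(Add(K, 76), 2) = Pow(Add(Rational(-574, 31), 76), 2) = Pow(Rational(1782, 31), 2) = Rational(3175524, 961)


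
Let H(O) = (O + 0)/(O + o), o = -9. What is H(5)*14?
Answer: -35/2 ≈ -17.500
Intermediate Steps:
H(O) = O/(-9 + O) (H(O) = (O + 0)/(O - 9) = O/(-9 + O))
H(5)*14 = (5/(-9 + 5))*14 = (5/(-4))*14 = (5*(-¼))*14 = -5/4*14 = -35/2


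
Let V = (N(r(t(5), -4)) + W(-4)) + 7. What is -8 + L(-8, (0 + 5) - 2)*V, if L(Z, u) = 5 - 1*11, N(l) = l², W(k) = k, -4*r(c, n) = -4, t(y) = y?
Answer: -32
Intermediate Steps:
r(c, n) = 1 (r(c, n) = -¼*(-4) = 1)
L(Z, u) = -6 (L(Z, u) = 5 - 11 = -6)
V = 4 (V = (1² - 4) + 7 = (1 - 4) + 7 = -3 + 7 = 4)
-8 + L(-8, (0 + 5) - 2)*V = -8 - 6*4 = -8 - 24 = -32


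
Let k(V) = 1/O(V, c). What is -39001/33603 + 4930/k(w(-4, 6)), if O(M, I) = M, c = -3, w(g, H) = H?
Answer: 993937739/33603 ≈ 29579.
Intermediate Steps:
k(V) = 1/V
-39001/33603 + 4930/k(w(-4, 6)) = -39001/33603 + 4930/(1/6) = -39001*1/33603 + 4930/(⅙) = -39001/33603 + 4930*6 = -39001/33603 + 29580 = 993937739/33603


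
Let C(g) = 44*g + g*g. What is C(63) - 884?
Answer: 5857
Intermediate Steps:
C(g) = g² + 44*g (C(g) = 44*g + g² = g² + 44*g)
C(63) - 884 = 63*(44 + 63) - 884 = 63*107 - 884 = 6741 - 884 = 5857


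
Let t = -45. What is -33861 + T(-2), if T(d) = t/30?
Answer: -67725/2 ≈ -33863.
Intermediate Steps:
T(d) = -3/2 (T(d) = -45/30 = -45*1/30 = -3/2)
-33861 + T(-2) = -33861 - 3/2 = -67725/2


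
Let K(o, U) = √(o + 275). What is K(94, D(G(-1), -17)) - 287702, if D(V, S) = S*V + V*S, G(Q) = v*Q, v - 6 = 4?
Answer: -287702 + 3*√41 ≈ -2.8768e+5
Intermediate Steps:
v = 10 (v = 6 + 4 = 10)
G(Q) = 10*Q
D(V, S) = 2*S*V (D(V, S) = S*V + S*V = 2*S*V)
K(o, U) = √(275 + o)
K(94, D(G(-1), -17)) - 287702 = √(275 + 94) - 287702 = √369 - 287702 = 3*√41 - 287702 = -287702 + 3*√41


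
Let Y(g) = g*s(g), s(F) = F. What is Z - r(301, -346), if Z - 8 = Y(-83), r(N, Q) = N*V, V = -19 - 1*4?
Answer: 13820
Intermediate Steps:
V = -23 (V = -19 - 4 = -23)
r(N, Q) = -23*N (r(N, Q) = N*(-23) = -23*N)
Y(g) = g**2 (Y(g) = g*g = g**2)
Z = 6897 (Z = 8 + (-83)**2 = 8 + 6889 = 6897)
Z - r(301, -346) = 6897 - (-23)*301 = 6897 - 1*(-6923) = 6897 + 6923 = 13820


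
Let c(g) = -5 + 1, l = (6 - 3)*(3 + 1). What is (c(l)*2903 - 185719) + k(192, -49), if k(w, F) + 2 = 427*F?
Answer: -218256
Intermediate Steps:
k(w, F) = -2 + 427*F
l = 12 (l = 3*4 = 12)
c(g) = -4
(c(l)*2903 - 185719) + k(192, -49) = (-4*2903 - 185719) + (-2 + 427*(-49)) = (-11612 - 185719) + (-2 - 20923) = -197331 - 20925 = -218256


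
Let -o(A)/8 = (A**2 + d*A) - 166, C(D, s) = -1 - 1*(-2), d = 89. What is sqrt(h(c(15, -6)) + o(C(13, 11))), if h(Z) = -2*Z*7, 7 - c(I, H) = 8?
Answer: sqrt(622) ≈ 24.940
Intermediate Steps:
C(D, s) = 1 (C(D, s) = -1 + 2 = 1)
c(I, H) = -1 (c(I, H) = 7 - 1*8 = 7 - 8 = -1)
h(Z) = -14*Z
o(A) = 1328 - 712*A - 8*A**2 (o(A) = -8*((A**2 + 89*A) - 166) = -8*(-166 + A**2 + 89*A) = 1328 - 712*A - 8*A**2)
sqrt(h(c(15, -6)) + o(C(13, 11))) = sqrt(-14*(-1) + (1328 - 712*1 - 8*1**2)) = sqrt(14 + (1328 - 712 - 8*1)) = sqrt(14 + (1328 - 712 - 8)) = sqrt(14 + 608) = sqrt(622)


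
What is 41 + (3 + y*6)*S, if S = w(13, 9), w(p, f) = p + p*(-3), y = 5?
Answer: -817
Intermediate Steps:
w(p, f) = -2*p (w(p, f) = p - 3*p = -2*p)
S = -26 (S = -2*13 = -26)
41 + (3 + y*6)*S = 41 + (3 + 5*6)*(-26) = 41 + (3 + 30)*(-26) = 41 + 33*(-26) = 41 - 858 = -817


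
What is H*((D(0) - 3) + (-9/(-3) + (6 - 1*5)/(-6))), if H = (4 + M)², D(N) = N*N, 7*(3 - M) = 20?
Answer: -841/294 ≈ -2.8605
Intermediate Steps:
M = ⅐ (M = 3 - ⅐*20 = 3 - 20/7 = ⅐ ≈ 0.14286)
D(N) = N²
H = 841/49 (H = (4 + ⅐)² = (29/7)² = 841/49 ≈ 17.163)
H*((D(0) - 3) + (-9/(-3) + (6 - 1*5)/(-6))) = 841*((0² - 3) + (-9/(-3) + (6 - 1*5)/(-6)))/49 = 841*((0 - 3) + (-9*(-⅓) + (6 - 5)*(-⅙)))/49 = 841*(-3 + (3 + 1*(-⅙)))/49 = 841*(-3 + (3 - ⅙))/49 = 841*(-3 + 17/6)/49 = (841/49)*(-⅙) = -841/294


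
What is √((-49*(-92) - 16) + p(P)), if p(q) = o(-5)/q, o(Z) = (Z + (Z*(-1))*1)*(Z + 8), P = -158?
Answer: 2*√1123 ≈ 67.022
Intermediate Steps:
o(Z) = 0 (o(Z) = (Z - Z*1)*(8 + Z) = (Z - Z)*(8 + Z) = 0*(8 + Z) = 0)
p(q) = 0 (p(q) = 0/q = 0)
√((-49*(-92) - 16) + p(P)) = √((-49*(-92) - 16) + 0) = √((4508 - 16) + 0) = √(4492 + 0) = √4492 = 2*√1123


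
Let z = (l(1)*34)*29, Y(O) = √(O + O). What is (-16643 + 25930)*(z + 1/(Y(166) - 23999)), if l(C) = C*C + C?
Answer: 10547957908927203/575951669 - 18574*√83/575951669 ≈ 1.8314e+7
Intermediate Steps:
l(C) = C + C² (l(C) = C² + C = C + C²)
Y(O) = √2*√O (Y(O) = √(2*O) = √2*√O)
z = 1972 (z = ((1*(1 + 1))*34)*29 = ((1*2)*34)*29 = (2*34)*29 = 68*29 = 1972)
(-16643 + 25930)*(z + 1/(Y(166) - 23999)) = (-16643 + 25930)*(1972 + 1/(√2*√166 - 23999)) = 9287*(1972 + 1/(2*√83 - 23999)) = 9287*(1972 + 1/(-23999 + 2*√83)) = 18313964 + 9287/(-23999 + 2*√83)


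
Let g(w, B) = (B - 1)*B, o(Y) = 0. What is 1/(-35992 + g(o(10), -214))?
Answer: 1/10018 ≈ 9.9820e-5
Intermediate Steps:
g(w, B) = B*(-1 + B) (g(w, B) = (-1 + B)*B = B*(-1 + B))
1/(-35992 + g(o(10), -214)) = 1/(-35992 - 214*(-1 - 214)) = 1/(-35992 - 214*(-215)) = 1/(-35992 + 46010) = 1/10018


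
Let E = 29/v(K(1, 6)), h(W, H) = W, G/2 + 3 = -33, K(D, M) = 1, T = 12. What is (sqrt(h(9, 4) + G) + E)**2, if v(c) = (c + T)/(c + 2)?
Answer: -3078/169 + 522*I*sqrt(7)/13 ≈ -18.213 + 106.24*I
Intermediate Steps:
v(c) = (12 + c)/(2 + c) (v(c) = (c + 12)/(c + 2) = (12 + c)/(2 + c))
G = -72 (G = -6 + 2*(-33) = -6 - 66 = -72)
E = 87/13 (E = 29/(((12 + 1)/(2 + 1))) = 29/((13/3)) = 29/(((1/3)*13)) = 29/(13/3) = 29*(3/13) = 87/13 ≈ 6.6923)
(sqrt(h(9, 4) + G) + E)**2 = (sqrt(9 - 72) + 87/13)**2 = (sqrt(-63) + 87/13)**2 = (3*I*sqrt(7) + 87/13)**2 = (87/13 + 3*I*sqrt(7))**2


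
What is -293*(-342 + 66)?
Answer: 80868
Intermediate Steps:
-293*(-342 + 66) = -293*(-276) = 80868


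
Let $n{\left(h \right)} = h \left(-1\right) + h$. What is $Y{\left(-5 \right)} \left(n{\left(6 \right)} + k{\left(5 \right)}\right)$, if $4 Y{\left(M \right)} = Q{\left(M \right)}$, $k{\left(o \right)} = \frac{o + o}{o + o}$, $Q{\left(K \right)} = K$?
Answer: $- \frac{5}{4} \approx -1.25$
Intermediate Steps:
$n{\left(h \right)} = 0$ ($n{\left(h \right)} = - h + h = 0$)
$k{\left(o \right)} = 1$ ($k{\left(o \right)} = \frac{2 o}{2 o} = 2 o \frac{1}{2 o} = 1$)
$Y{\left(M \right)} = \frac{M}{4}$
$Y{\left(-5 \right)} \left(n{\left(6 \right)} + k{\left(5 \right)}\right) = \frac{1}{4} \left(-5\right) \left(0 + 1\right) = \left(- \frac{5}{4}\right) 1 = - \frac{5}{4}$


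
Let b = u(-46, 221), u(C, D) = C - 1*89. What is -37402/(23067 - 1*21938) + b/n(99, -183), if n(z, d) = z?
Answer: -428357/12419 ≈ -34.492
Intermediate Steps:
u(C, D) = -89 + C (u(C, D) = C - 89 = -89 + C)
b = -135 (b = -89 - 46 = -135)
-37402/(23067 - 1*21938) + b/n(99, -183) = -37402/(23067 - 1*21938) - 135/99 = -37402/(23067 - 21938) - 135*1/99 = -37402/1129 - 15/11 = -428357/12419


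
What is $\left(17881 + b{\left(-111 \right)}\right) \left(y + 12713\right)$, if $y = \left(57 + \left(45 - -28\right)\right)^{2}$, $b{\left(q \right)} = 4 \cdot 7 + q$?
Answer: $527052174$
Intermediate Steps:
$b{\left(q \right)} = 28 + q$
$y = 16900$ ($y = \left(57 + \left(45 + 28\right)\right)^{2} = \left(57 + 73\right)^{2} = 130^{2} = 16900$)
$\left(17881 + b{\left(-111 \right)}\right) \left(y + 12713\right) = \left(17881 + \left(28 - 111\right)\right) \left(16900 + 12713\right) = \left(17881 - 83\right) 29613 = 17798 \cdot 29613 = 527052174$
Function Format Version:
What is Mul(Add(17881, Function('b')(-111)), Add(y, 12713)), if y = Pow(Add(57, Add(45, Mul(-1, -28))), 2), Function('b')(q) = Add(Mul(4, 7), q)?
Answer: 527052174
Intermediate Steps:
Function('b')(q) = Add(28, q)
y = 16900 (y = Pow(Add(57, Add(45, 28)), 2) = Pow(Add(57, 73), 2) = Pow(130, 2) = 16900)
Mul(Add(17881, Function('b')(-111)), Add(y, 12713)) = Mul(Add(17881, Add(28, -111)), Add(16900, 12713)) = Mul(Add(17881, -83), 29613) = Mul(17798, 29613) = 527052174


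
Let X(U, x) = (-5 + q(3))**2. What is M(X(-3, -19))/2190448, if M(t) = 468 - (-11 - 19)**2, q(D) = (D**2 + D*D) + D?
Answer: -27/136903 ≈ -0.00019722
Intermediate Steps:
q(D) = D + 2*D**2 (q(D) = (D**2 + D**2) + D = 2*D**2 + D = D + 2*D**2)
X(U, x) = 256 (X(U, x) = (-5 + 3*(1 + 2*3))**2 = (-5 + 3*(1 + 6))**2 = (-5 + 3*7)**2 = (-5 + 21)**2 = 16**2 = 256)
M(t) = -432 (M(t) = 468 - 1*(-30)**2 = 468 - 1*900 = 468 - 900 = -432)
M(X(-3, -19))/2190448 = -432/2190448 = -432*1/2190448 = -27/136903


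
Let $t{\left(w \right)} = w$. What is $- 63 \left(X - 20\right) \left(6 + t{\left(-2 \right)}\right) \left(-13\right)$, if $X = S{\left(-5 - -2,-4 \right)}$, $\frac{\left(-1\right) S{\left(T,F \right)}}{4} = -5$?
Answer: $0$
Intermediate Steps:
$S{\left(T,F \right)} = 20$ ($S{\left(T,F \right)} = \left(-4\right) \left(-5\right) = 20$)
$X = 20$
$- 63 \left(X - 20\right) \left(6 + t{\left(-2 \right)}\right) \left(-13\right) = - 63 \left(20 - 20\right) \left(6 - 2\right) \left(-13\right) = - 63 \cdot 0 \cdot 4 \left(-13\right) = \left(-63\right) 0 \left(-13\right) = 0 \left(-13\right) = 0$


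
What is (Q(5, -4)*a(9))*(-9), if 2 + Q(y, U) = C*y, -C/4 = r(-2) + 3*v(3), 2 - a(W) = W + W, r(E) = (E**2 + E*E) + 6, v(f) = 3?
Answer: -66528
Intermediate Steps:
r(E) = 6 + 2*E**2 (r(E) = (E**2 + E**2) + 6 = 2*E**2 + 6 = 6 + 2*E**2)
a(W) = 2 - 2*W (a(W) = 2 - (W + W) = 2 - 2*W)
C = -92 (C = -4*((6 + 2*(-2)**2) + 3*3) = -4*((6 + 2*4) + 9) = -4*((6 + 8) + 9) = -4*(14 + 9) = -4*23 = -92)
Q(y, U) = -2 - 92*y
(Q(5, -4)*a(9))*(-9) = ((-2 - 92*5)*(2 - 2*9))*(-9) = ((-2 - 460)*(2 - 18))*(-9) = -462*(-16)*(-9) = 7392*(-9) = -66528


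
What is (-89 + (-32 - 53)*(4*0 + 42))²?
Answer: 13388281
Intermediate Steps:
(-89 + (-32 - 53)*(4*0 + 42))² = (-89 - 85*(0 + 42))² = (-89 - 85*42)² = (-89 - 3570)² = (-3659)² = 13388281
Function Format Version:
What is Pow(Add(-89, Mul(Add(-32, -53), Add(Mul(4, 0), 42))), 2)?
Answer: 13388281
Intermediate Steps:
Pow(Add(-89, Mul(Add(-32, -53), Add(Mul(4, 0), 42))), 2) = Pow(Add(-89, Mul(-85, Add(0, 42))), 2) = Pow(Add(-89, Mul(-85, 42)), 2) = Pow(Add(-89, -3570), 2) = Pow(-3659, 2) = 13388281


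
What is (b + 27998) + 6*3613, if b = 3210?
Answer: 52886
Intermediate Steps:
(b + 27998) + 6*3613 = (3210 + 27998) + 6*3613 = 31208 + 21678 = 52886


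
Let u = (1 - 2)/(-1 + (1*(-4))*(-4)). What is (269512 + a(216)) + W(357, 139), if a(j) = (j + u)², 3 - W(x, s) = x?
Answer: 71051671/225 ≈ 3.1579e+5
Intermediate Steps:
W(x, s) = 3 - x
u = -1/15 (u = -1/(-1 - 4*(-4)) = -1/(-1 + 16) = -1/15 ≈ -0.066667)
a(j) = (-1/15 + j)² (a(j) = (j - 1/15)² = (-1/15 + j)²)
(269512 + a(216)) + W(357, 139) = (269512 + (-1 + 15*216)²/225) + (3 - 1*357) = (269512 + (-1 + 3240)²/225) + (3 - 357) = (269512 + (1/225)*3239²) - 354 = (269512 + (1/225)*10491121) - 354 = (269512 + 10491121/225) - 354 = 71131321/225 - 354 = 71051671/225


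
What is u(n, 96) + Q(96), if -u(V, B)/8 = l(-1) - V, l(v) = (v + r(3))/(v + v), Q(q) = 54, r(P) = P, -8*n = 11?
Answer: 51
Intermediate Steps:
n = -11/8 (n = -⅛*11 = -11/8 ≈ -1.3750)
l(v) = (3 + v)/(2*v) (l(v) = (v + 3)/(v + v) = (3 + v)/((2*v)) = (3 + v)*(1/(2*v)) = (3 + v)/(2*v))
u(V, B) = 8 + 8*V (u(V, B) = -8*((½)*(3 - 1)/(-1) - V) = -8*((½)*(-1)*2 - V) = -8*(-1 - V) = 8 + 8*V)
u(n, 96) + Q(96) = (8 + 8*(-11/8)) + 54 = (8 - 11) + 54 = -3 + 54 = 51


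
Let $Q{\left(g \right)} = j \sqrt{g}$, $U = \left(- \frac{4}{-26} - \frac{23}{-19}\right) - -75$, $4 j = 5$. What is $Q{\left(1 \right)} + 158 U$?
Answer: $\frac{11922019}{988} \approx 12067.0$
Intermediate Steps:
$j = \frac{5}{4}$ ($j = \frac{1}{4} \cdot 5 = \frac{5}{4} \approx 1.25$)
$U = \frac{18862}{247}$ ($U = \left(\left(-4\right) \left(- \frac{1}{26}\right) - - \frac{23}{19}\right) + 75 = \left(\frac{2}{13} + \frac{23}{19}\right) + 75 = \frac{337}{247} + 75 = \frac{18862}{247} \approx 76.364$)
$Q{\left(g \right)} = \frac{5 \sqrt{g}}{4}$
$Q{\left(1 \right)} + 158 U = \frac{5 \sqrt{1}}{4} + 158 \cdot \frac{18862}{247} = \frac{5}{4} \cdot 1 + \frac{2980196}{247} = \frac{5}{4} + \frac{2980196}{247} = \frac{11922019}{988}$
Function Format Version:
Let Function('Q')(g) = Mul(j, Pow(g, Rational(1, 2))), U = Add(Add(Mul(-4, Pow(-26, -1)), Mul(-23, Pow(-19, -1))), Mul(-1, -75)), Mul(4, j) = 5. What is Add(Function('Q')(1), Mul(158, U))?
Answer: Rational(11922019, 988) ≈ 12067.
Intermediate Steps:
j = Rational(5, 4) (j = Mul(Rational(1, 4), 5) = Rational(5, 4) ≈ 1.2500)
U = Rational(18862, 247) (U = Add(Add(Mul(-4, Rational(-1, 26)), Mul(-23, Rational(-1, 19))), 75) = Add(Add(Rational(2, 13), Rational(23, 19)), 75) = Add(Rational(337, 247), 75) = Rational(18862, 247) ≈ 76.364)
Function('Q')(g) = Mul(Rational(5, 4), Pow(g, Rational(1, 2)))
Add(Function('Q')(1), Mul(158, U)) = Add(Mul(Rational(5, 4), Pow(1, Rational(1, 2))), Mul(158, Rational(18862, 247))) = Add(Mul(Rational(5, 4), 1), Rational(2980196, 247)) = Add(Rational(5, 4), Rational(2980196, 247)) = Rational(11922019, 988)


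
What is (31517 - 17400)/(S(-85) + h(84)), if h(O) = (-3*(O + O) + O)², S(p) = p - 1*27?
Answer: 14117/176288 ≈ 0.080079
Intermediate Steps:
S(p) = -27 + p (S(p) = p - 27 = -27 + p)
h(O) = 25*O² (h(O) = (-6*O + O)² = (-5*O)² = 25*O²)
(31517 - 17400)/(S(-85) + h(84)) = (31517 - 17400)/((-27 - 85) + 25*84²) = 14117/(-112 + 25*7056) = 14117/(-112 + 176400) = 14117/176288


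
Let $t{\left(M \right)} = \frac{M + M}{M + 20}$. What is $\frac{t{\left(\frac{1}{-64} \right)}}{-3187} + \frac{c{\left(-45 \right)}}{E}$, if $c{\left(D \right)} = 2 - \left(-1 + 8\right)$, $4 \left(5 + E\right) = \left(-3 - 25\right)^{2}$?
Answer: $- \frac{20380483}{778549043} \approx -0.026178$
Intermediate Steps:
$E = 191$ ($E = -5 + \frac{\left(-3 - 25\right)^{2}}{4} = -5 + \frac{\left(-28\right)^{2}}{4} = -5 + \frac{1}{4} \cdot 784 = -5 + 196 = 191$)
$c{\left(D \right)} = -5$ ($c{\left(D \right)} = 2 - 7 = -5$)
$t{\left(M \right)} = \frac{2 M}{20 + M}$
$\frac{t{\left(\frac{1}{-64} \right)}}{-3187} + \frac{c{\left(-45 \right)}}{E} = \frac{2 \frac{1}{-64} \frac{1}{20 + \frac{1}{-64}}}{-3187} - \frac{5}{191} = 2 \left(- \frac{1}{64}\right) \frac{1}{20 - \frac{1}{64}} \left(- \frac{1}{3187}\right) - \frac{5}{191} = 2 \left(- \frac{1}{64}\right) \frac{1}{\frac{1279}{64}} \left(- \frac{1}{3187}\right) - \frac{5}{191} = 2 \left(- \frac{1}{64}\right) \frac{64}{1279} \left(- \frac{1}{3187}\right) - \frac{5}{191} = \left(- \frac{2}{1279}\right) \left(- \frac{1}{3187}\right) - \frac{5}{191} = \frac{2}{4076173} - \frac{5}{191} = - \frac{20380483}{778549043}$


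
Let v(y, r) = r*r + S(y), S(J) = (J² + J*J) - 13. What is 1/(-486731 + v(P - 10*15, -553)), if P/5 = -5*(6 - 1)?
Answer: -1/29685 ≈ -3.3687e-5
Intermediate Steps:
P = -125 (P = 5*(-5*(6 - 1)) = 5*(-5*5) = 5*(-25) = -125)
S(J) = -13 + 2*J² (S(J) = (J² + J²) - 13 = 2*J² - 13 = -13 + 2*J²)
v(y, r) = -13 + r² + 2*y² (v(y, r) = r*r + (-13 + 2*y²) = r² + (-13 + 2*y²) = -13 + r² + 2*y²)
1/(-486731 + v(P - 10*15, -553)) = 1/(-486731 + (-13 + (-553)² + 2*(-125 - 10*15)²)) = 1/(-486731 + (-13 + 305809 + 2*(-125 - 150)²)) = 1/(-486731 + (-13 + 305809 + 2*(-275)²)) = 1/(-486731 + (-13 + 305809 + 2*75625)) = 1/(-486731 + (-13 + 305809 + 151250)) = 1/(-486731 + 457046) = 1/(-29685) = -1/29685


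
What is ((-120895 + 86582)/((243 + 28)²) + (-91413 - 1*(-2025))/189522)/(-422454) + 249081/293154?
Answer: 6780560956332914539/7980309085565437977 ≈ 0.84966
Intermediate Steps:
((-120895 + 86582)/((243 + 28)²) + (-91413 - 1*(-2025))/189522)/(-422454) + 249081/293154 = (-34313/(271²) + (-91413 + 2025)*(1/189522))*(-1/422454) + 249081*(1/293154) = (-34313/73441 - 89388*1/189522)*(-1/422454) + 83027/97718 = (-34313*1/73441 - 4966/10529)*(-1/422454) + 83027/97718 = (-34313/73441 - 4966/10529)*(-1/422454) + 83027/97718 = -725989583/773260289*(-1/422454) + 83027/97718 = 725989583/326666902129206 + 83027/97718 = 6780560956332914539/7980309085565437977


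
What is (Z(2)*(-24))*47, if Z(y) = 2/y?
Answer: -1128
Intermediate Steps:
(Z(2)*(-24))*47 = ((2/2)*(-24))*47 = ((2*(½))*(-24))*47 = (1*(-24))*47 = -24*47 = -1128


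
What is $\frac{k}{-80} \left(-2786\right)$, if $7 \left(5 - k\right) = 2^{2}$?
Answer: $\frac{6169}{40} \approx 154.23$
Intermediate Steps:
$k = \frac{31}{7}$ ($k = 5 - \frac{2^{2}}{7} = 5 - \frac{4}{7} = \frac{31}{7} \approx 4.4286$)
$\frac{k}{-80} \left(-2786\right) = \frac{31}{7 \left(-80\right)} \left(-2786\right) = \frac{31}{7} \left(- \frac{1}{80}\right) \left(-2786\right) = \left(- \frac{31}{560}\right) \left(-2786\right) = \frac{6169}{40}$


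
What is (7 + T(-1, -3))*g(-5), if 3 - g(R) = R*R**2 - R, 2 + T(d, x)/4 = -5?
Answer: -2583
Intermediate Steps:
T(d, x) = -28 (T(d, x) = -8 + 4*(-5) = -8 - 20 = -28)
g(R) = 3 + R - R**3 (g(R) = 3 - (R*R**2 - R) = 3 - (R**3 - R) = 3 + (R - R**3) = 3 + R - R**3)
(7 + T(-1, -3))*g(-5) = (7 - 28)*(3 - 5 - 1*(-5)**3) = -21*(3 - 5 - 1*(-125)) = -21*(3 - 5 + 125) = -21*123 = -2583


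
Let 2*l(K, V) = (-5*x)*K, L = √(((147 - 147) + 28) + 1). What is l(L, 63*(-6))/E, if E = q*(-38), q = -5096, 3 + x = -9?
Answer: 15*√29/96824 ≈ 0.00083427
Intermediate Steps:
x = -12 (x = -3 - 9 = -12)
E = 193648 (E = -5096*(-38) = 193648)
L = √29 (L = √((0 + 28) + 1) = √(28 + 1) = √29 ≈ 5.3852)
l(K, V) = 30*K (l(K, V) = ((-5*(-12))*K)/2 = (60*K)/2 = 30*K)
l(L, 63*(-6))/E = (30*√29)/193648 = (30*√29)*(1/193648) = 15*√29/96824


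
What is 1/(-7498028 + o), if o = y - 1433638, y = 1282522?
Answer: -1/7649144 ≈ -1.3073e-7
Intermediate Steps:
o = -151116 (o = 1282522 - 1433638 = -151116)
1/(-7498028 + o) = 1/(-7498028 - 151116) = 1/(-7649144) = -1/7649144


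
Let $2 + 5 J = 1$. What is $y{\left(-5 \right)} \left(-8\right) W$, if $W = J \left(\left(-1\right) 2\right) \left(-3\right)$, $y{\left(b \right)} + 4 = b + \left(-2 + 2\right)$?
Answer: $- \frac{432}{5} \approx -86.4$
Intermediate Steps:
$y{\left(b \right)} = -4 + b$ ($y{\left(b \right)} = -4 + \left(b + \left(-2 + 2\right)\right) = -4 + \left(b + 0\right) = -4 + b$)
$J = - \frac{1}{5}$ ($J = - \frac{2}{5} + \frac{1}{5} \cdot 1 = - \frac{2}{5} + \frac{1}{5} = - \frac{1}{5} \approx -0.2$)
$W = - \frac{6}{5}$ ($W = - \frac{\left(-1\right) 2}{5} \left(-3\right) = \left(- \frac{1}{5}\right) \left(-2\right) \left(-3\right) = \frac{2}{5} \left(-3\right) = - \frac{6}{5} \approx -1.2$)
$y{\left(-5 \right)} \left(-8\right) W = \left(-4 - 5\right) \left(-8\right) \left(- \frac{6}{5}\right) = \left(-9\right) \left(-8\right) \left(- \frac{6}{5}\right) = 72 \left(- \frac{6}{5}\right) = - \frac{432}{5}$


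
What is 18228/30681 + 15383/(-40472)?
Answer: 12655133/59129592 ≈ 0.21402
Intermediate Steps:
18228/30681 + 15383/(-40472) = 18228*(1/30681) + 15383*(-1/40472) = 868/1461 - 15383/40472 = 12655133/59129592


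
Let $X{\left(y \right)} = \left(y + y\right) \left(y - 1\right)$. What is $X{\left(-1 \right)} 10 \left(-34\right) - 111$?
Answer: $-1471$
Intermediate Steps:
$X{\left(y \right)} = 2 y \left(-1 + y\right)$
$X{\left(-1 \right)} 10 \left(-34\right) - 111 = 2 \left(-1\right) \left(-1 - 1\right) 10 \left(-34\right) - 111 = 2 \left(-1\right) \left(-2\right) 10 \left(-34\right) - 111 = 4 \cdot 10 \left(-34\right) - 111 = 40 \left(-34\right) - 111 = -1360 - 111 = -1471$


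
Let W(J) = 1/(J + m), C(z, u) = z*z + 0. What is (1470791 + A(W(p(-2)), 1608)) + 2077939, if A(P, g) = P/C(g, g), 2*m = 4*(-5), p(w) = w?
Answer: 110109880880639/31027968 ≈ 3.5487e+6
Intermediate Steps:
m = -10 (m = (4*(-5))/2 = (½)*(-20) = -10)
C(z, u) = z² (C(z, u) = z² + 0 = z²)
W(J) = 1/(-10 + J) (W(J) = 1/(J - 10) = 1/(-10 + J))
A(P, g) = P/g² (A(P, g) = P/(g²) = P/g²)
(1470791 + A(W(p(-2)), 1608)) + 2077939 = (1470791 + 1/(-10 - 2*1608²)) + 2077939 = (1470791 + (1/2585664)/(-12)) + 2077939 = (1470791 - 1/12*1/2585664) + 2077939 = (1470791 - 1/31027968) + 2077939 = 45635656082687/31027968 + 2077939 = 110109880880639/31027968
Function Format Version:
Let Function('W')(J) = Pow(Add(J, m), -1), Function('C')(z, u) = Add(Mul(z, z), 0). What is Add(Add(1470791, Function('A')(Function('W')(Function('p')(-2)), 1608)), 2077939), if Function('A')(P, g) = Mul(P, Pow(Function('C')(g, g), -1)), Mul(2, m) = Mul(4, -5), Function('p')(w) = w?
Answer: Rational(110109880880639, 31027968) ≈ 3.5487e+6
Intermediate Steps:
m = -10 (m = Mul(Rational(1, 2), Mul(4, -5)) = Mul(Rational(1, 2), -20) = -10)
Function('C')(z, u) = Pow(z, 2) (Function('C')(z, u) = Add(Pow(z, 2), 0) = Pow(z, 2))
Function('W')(J) = Pow(Add(-10, J), -1) (Function('W')(J) = Pow(Add(J, -10), -1) = Pow(Add(-10, J), -1))
Function('A')(P, g) = Mul(P, Pow(g, -2)) (Function('A')(P, g) = Mul(P, Pow(Pow(g, 2), -1)) = Mul(P, Pow(g, -2)))
Add(Add(1470791, Function('A')(Function('W')(Function('p')(-2)), 1608)), 2077939) = Add(Add(1470791, Mul(Pow(Add(-10, -2), -1), Pow(1608, -2))), 2077939) = Add(Add(1470791, Mul(Pow(-12, -1), Rational(1, 2585664))), 2077939) = Add(Add(1470791, Mul(Rational(-1, 12), Rational(1, 2585664))), 2077939) = Add(Add(1470791, Rational(-1, 31027968)), 2077939) = Add(Rational(45635656082687, 31027968), 2077939) = Rational(110109880880639, 31027968)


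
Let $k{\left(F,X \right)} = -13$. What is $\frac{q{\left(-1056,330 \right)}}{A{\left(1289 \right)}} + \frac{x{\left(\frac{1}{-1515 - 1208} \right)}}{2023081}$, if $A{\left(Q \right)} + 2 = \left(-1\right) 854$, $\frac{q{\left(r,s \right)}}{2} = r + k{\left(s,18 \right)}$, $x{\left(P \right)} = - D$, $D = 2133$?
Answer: $\frac{2161760665}{865878668} \approx 2.4966$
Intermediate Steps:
$x{\left(P \right)} = -2133$ ($x{\left(P \right)} = \left(-1\right) 2133 = -2133$)
$q{\left(r,s \right)} = -26 + 2 r$ ($q{\left(r,s \right)} = 2 \left(r - 13\right) = 2 \left(-13 + r\right) = -26 + 2 r$)
$A{\left(Q \right)} = -856$ ($A{\left(Q \right)} = -2 - 854 = -856$)
$\frac{q{\left(-1056,330 \right)}}{A{\left(1289 \right)}} + \frac{x{\left(\frac{1}{-1515 - 1208} \right)}}{2023081} = \frac{-26 + 2 \left(-1056\right)}{-856} - \frac{2133}{2023081} = \left(-26 - 2112\right) \left(- \frac{1}{856}\right) - \frac{2133}{2023081} = \left(-2138\right) \left(- \frac{1}{856}\right) - \frac{2133}{2023081} = \frac{1069}{428} - \frac{2133}{2023081} = \frac{2161760665}{865878668}$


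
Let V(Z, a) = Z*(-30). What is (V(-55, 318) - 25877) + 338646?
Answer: 314419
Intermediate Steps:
V(Z, a) = -30*Z
(V(-55, 318) - 25877) + 338646 = (-30*(-55) - 25877) + 338646 = (1650 - 25877) + 338646 = -24227 + 338646 = 314419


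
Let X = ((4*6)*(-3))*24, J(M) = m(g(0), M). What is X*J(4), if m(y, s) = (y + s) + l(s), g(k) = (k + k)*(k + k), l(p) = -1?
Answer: -5184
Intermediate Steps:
g(k) = 4*k**2 (g(k) = (2*k)*(2*k) = 4*k**2)
m(y, s) = -1 + s + y (m(y, s) = (y + s) - 1 = (s + y) - 1 = -1 + s + y)
J(M) = -1 + M (J(M) = -1 + M + 4*0**2 = -1 + M + 4*0 = -1 + M + 0 = -1 + M)
X = -1728 (X = (24*(-3))*24 = -72*24 = -1728)
X*J(4) = -1728*(-1 + 4) = -1728*3 = -5184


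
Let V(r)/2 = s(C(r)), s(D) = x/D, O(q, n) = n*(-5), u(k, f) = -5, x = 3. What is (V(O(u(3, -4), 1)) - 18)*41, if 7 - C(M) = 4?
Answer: -656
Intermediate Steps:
O(q, n) = -5*n
C(M) = 3 (C(M) = 7 - 1*4 = 7 - 4 = 3)
s(D) = 3/D
V(r) = 2 (V(r) = 2*(3/3) = 2*(3*(1/3)) = 2*1 = 2)
(V(O(u(3, -4), 1)) - 18)*41 = (2 - 18)*41 = -16*41 = -656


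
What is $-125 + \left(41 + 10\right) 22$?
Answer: $997$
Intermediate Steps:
$-125 + \left(41 + 10\right) 22 = -125 + 51 \cdot 22 = -125 + 1122 = 997$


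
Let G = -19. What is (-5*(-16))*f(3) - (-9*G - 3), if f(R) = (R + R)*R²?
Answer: 4152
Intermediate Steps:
f(R) = 2*R³ (f(R) = (2*R)*R² = 2*R³)
(-5*(-16))*f(3) - (-9*G - 3) = (-5*(-16))*(2*3³) - (-9*(-19) - 3) = 80*(2*27) - (171 - 3) = 80*54 - 1*168 = 4320 - 168 = 4152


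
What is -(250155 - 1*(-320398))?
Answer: -570553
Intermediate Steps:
-(250155 - 1*(-320398)) = -(250155 + 320398) = -1*570553 = -570553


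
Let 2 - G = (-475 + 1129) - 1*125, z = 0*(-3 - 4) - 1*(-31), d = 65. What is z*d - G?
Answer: 2542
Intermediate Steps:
z = 31 (z = 0*(-7) + 31 = 0 + 31 = 31)
G = -527 (G = 2 - ((-475 + 1129) - 1*125) = 2 - (654 - 125) = 2 - 1*529 = 2 - 529 = -527)
z*d - G = 31*65 - 1*(-527) = 2015 + 527 = 2542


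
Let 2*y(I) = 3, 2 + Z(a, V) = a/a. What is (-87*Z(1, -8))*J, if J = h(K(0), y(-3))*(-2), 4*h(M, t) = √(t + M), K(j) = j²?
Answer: -87*√6/4 ≈ -53.276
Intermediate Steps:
Z(a, V) = -1 (Z(a, V) = -2 + a/a = -2 + 1 = -1)
y(I) = 3/2 (y(I) = (½)*3 = 3/2)
h(M, t) = √(M + t)/4 (h(M, t) = √(t + M)/4 = √(M + t)/4)
J = -√6/4 (J = (√(0² + 3/2)/4)*(-2) = (√(0 + 3/2)/4)*(-2) = (√(3/2)/4)*(-2) = ((√6/2)/4)*(-2) = (√6/8)*(-2) = -√6/4 ≈ -0.61237)
(-87*Z(1, -8))*J = (-87*(-1))*(-√6/4) = 87*(-√6/4) = -87*√6/4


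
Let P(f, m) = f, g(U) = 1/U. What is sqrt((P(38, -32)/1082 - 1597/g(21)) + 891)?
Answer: I*sqrt(9554853647)/541 ≈ 180.68*I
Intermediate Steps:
sqrt((P(38, -32)/1082 - 1597/g(21)) + 891) = sqrt((38/1082 - 1597/(1/21)) + 891) = sqrt((38*(1/1082) - 1597/1/21) + 891) = sqrt((19/541 - 1597*21) + 891) = sqrt((19/541 - 33537) + 891) = sqrt(-18143498/541 + 891) = sqrt(-17661467/541) = I*sqrt(9554853647)/541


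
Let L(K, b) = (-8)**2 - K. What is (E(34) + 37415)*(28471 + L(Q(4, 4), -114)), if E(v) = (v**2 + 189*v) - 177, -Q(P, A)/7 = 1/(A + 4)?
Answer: 2557955835/2 ≈ 1.2790e+9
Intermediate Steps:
Q(P, A) = -7/(4 + A) (Q(P, A) = -7/(A + 4) = -7/(4 + A))
L(K, b) = 64 - K
E(v) = -177 + v**2 + 189*v
(E(34) + 37415)*(28471 + L(Q(4, 4), -114)) = ((-177 + 34**2 + 189*34) + 37415)*(28471 + (64 - (-7)/(4 + 4))) = ((-177 + 1156 + 6426) + 37415)*(28471 + (64 - (-7)/8)) = (7405 + 37415)*(28471 + (64 - (-7)/8)) = 44820*(28471 + (64 - 1*(-7/8))) = 44820*(28471 + (64 + 7/8)) = 44820*(28471 + 519/8) = 44820*(228287/8) = 2557955835/2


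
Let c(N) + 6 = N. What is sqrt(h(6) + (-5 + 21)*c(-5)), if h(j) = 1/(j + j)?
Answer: I*sqrt(6333)/6 ≈ 13.263*I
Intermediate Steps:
c(N) = -6 + N
h(j) = 1/(2*j)
sqrt(h(6) + (-5 + 21)*c(-5)) = sqrt((1/2)/6 + (-5 + 21)*(-6 - 5)) = sqrt((1/2)*(1/6) + 16*(-11)) = sqrt(1/12 - 176) = sqrt(-2111/12) = I*sqrt(6333)/6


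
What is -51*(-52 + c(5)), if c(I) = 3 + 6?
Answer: 2193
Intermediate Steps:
c(I) = 9
-51*(-52 + c(5)) = -51*(-52 + 9) = -51*(-43) = 2193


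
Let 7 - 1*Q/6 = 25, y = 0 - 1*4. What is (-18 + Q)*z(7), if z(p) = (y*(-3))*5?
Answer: -7560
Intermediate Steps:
y = -4 (y = 0 - 4 = -4)
Q = -108 (Q = 42 - 6*25 = 42 - 150 = -108)
z(p) = 60 (z(p) = -4*(-3)*5 = 12*5 = 60)
(-18 + Q)*z(7) = (-18 - 108)*60 = -126*60 = -7560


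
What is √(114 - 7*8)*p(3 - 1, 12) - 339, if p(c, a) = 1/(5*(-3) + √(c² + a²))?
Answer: -339 - 15*√58/77 - 2*√2146/77 ≈ -341.69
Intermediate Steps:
p(c, a) = 1/(-15 + √(a² + c²))
√(114 - 7*8)*p(3 - 1, 12) - 339 = √(114 - 7*8)/(-15 + √(12² + (3 - 1)²)) - 339 = √(114 - 56)/(-15 + √(144 + 2²)) - 339 = √58/(-15 + √(144 + 4)) - 339 = √58/(-15 + √148) - 339 = √58/(-15 + 2*√37) - 339 = -339 + √58/(-15 + 2*√37)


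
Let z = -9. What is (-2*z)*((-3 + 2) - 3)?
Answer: -72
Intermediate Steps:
(-2*z)*((-3 + 2) - 3) = (-2*(-9))*((-3 + 2) - 3) = 18*(-1 - 3) = 18*(-4) = -72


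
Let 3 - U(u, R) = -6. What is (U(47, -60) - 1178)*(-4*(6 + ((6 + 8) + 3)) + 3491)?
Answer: -3973431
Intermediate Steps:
U(u, R) = 9 (U(u, R) = 3 - 1*(-6) = 3 + 6 = 9)
(U(47, -60) - 1178)*(-4*(6 + ((6 + 8) + 3)) + 3491) = (9 - 1178)*(-4*(6 + ((6 + 8) + 3)) + 3491) = -1169*(-4*(6 + (14 + 3)) + 3491) = -1169*(-4*(6 + 17) + 3491) = -1169*(-4*23 + 3491) = -1169*(-92 + 3491) = -1169*3399 = -3973431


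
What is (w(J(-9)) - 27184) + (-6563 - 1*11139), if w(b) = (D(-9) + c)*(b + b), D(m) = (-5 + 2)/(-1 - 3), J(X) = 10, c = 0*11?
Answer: -44871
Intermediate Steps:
c = 0
D(m) = 3/4 (D(m) = -3/(-4) = -3*(-1/4) = 3/4)
w(b) = 3*b/2 (w(b) = (3/4 + 0)*(b + b) = 3*(2*b)/4 = 3*b/2)
(w(J(-9)) - 27184) + (-6563 - 1*11139) = ((3/2)*10 - 27184) + (-6563 - 1*11139) = (15 - 27184) + (-6563 - 11139) = -27169 - 17702 = -44871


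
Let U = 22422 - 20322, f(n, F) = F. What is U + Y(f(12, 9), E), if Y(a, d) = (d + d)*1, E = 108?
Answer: 2316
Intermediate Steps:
Y(a, d) = 2*d (Y(a, d) = (2*d)*1 = 2*d)
U = 2100
U + Y(f(12, 9), E) = 2100 + 2*108 = 2100 + 216 = 2316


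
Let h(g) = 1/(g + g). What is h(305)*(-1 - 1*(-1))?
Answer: 0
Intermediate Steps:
h(g) = 1/(2*g)
h(305)*(-1 - 1*(-1)) = ((½)/305)*(-1 - 1*(-1)) = ((½)*(1/305))*(-1 + 1) = (1/610)*0 = 0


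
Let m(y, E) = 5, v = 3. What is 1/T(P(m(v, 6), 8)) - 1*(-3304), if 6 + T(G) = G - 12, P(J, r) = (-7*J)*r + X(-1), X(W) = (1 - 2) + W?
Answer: 991199/300 ≈ 3304.0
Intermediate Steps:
X(W) = -1 + W
P(J, r) = -2 - 7*J*r (P(J, r) = (-7*J)*r + (-1 - 1) = -7*J*r - 2 = -2 - 7*J*r)
T(G) = -18 + G (T(G) = -6 + (G - 12) = -6 + (-12 + G) = -18 + G)
1/T(P(m(v, 6), 8)) - 1*(-3304) = 1/(-18 + (-2 - 7*5*8)) - 1*(-3304) = 1/(-18 + (-2 - 280)) + 3304 = 1/(-18 - 282) + 3304 = 1/(-300) + 3304 = -1/300 + 3304 = 991199/300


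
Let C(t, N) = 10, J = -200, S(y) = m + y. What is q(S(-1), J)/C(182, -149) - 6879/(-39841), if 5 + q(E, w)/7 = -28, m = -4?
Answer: -9134481/398410 ≈ -22.927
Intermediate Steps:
S(y) = -4 + y
q(E, w) = -231 (q(E, w) = -35 + 7*(-28) = -35 - 196 = -231)
q(S(-1), J)/C(182, -149) - 6879/(-39841) = -231/10 - 6879/(-39841) = -231*1/10 - 6879*(-1/39841) = -231/10 + 6879/39841 = -9134481/398410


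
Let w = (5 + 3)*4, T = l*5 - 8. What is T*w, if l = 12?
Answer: 1664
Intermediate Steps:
T = 52 (T = 12*5 - 8 = 60 - 8 = 52)
w = 32 (w = 8*4 = 32)
T*w = 52*32 = 1664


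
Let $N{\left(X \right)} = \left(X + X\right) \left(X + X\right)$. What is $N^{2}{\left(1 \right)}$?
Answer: $16$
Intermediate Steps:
$N{\left(X \right)} = 4 X^{2}$ ($N{\left(X \right)} = 2 X 2 X = 4 X^{2}$)
$N^{2}{\left(1 \right)} = \left(4 \cdot 1^{2}\right)^{2} = \left(4 \cdot 1\right)^{2} = 4^{2} = 16$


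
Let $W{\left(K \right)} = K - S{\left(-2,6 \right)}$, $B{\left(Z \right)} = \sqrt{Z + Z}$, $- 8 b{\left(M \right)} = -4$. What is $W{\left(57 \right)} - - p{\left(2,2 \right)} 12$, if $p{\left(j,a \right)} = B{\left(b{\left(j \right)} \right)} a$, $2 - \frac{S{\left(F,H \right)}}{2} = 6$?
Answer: $89$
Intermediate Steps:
$S{\left(F,H \right)} = -8$ ($S{\left(F,H \right)} = 4 - 12 = -8$)
$b{\left(M \right)} = \frac{1}{2}$ ($b{\left(M \right)} = \left(- \frac{1}{8}\right) \left(-4\right) = \frac{1}{2}$)
$B{\left(Z \right)} = \sqrt{2} \sqrt{Z}$ ($B{\left(Z \right)} = \sqrt{2 Z} = \sqrt{2} \sqrt{Z}$)
$W{\left(K \right)} = 8 + K$ ($W{\left(K \right)} = K - -8 = K + 8 = 8 + K$)
$p{\left(j,a \right)} = a$ ($p{\left(j,a \right)} = \frac{\sqrt{2}}{\sqrt{2}} a = \sqrt{2} \frac{\sqrt{2}}{2} a = 1 a = a$)
$W{\left(57 \right)} - - p{\left(2,2 \right)} 12 = \left(8 + 57\right) - \left(-1\right) 2 \cdot 12 = 65 - \left(-2\right) 12 = 65 - -24 = 65 + 24 = 89$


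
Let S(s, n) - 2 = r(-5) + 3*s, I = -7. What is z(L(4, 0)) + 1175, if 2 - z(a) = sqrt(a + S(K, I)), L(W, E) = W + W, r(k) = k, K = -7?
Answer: 1177 - 4*I ≈ 1177.0 - 4.0*I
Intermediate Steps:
S(s, n) = -3 + 3*s (S(s, n) = 2 + (-5 + 3*s) = -3 + 3*s)
L(W, E) = 2*W
z(a) = 2 - sqrt(-24 + a) (z(a) = 2 - sqrt(a + (-3 + 3*(-7))) = 2 - sqrt(a + (-3 - 21)) = 2 - sqrt(a - 24) = 2 - sqrt(-24 + a))
z(L(4, 0)) + 1175 = (2 - sqrt(-24 + 2*4)) + 1175 = (2 - sqrt(-24 + 8)) + 1175 = (2 - sqrt(-16)) + 1175 = (2 - 4*I) + 1175 = 1177 - 4*I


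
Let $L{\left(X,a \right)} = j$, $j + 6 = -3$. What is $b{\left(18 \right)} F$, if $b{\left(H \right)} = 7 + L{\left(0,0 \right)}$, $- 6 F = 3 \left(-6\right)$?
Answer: $-6$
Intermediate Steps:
$j = -9$ ($j = -6 - 3 = -9$)
$L{\left(X,a \right)} = -9$
$F = 3$ ($F = - \frac{3 \left(-6\right)}{6} = \left(- \frac{1}{6}\right) \left(-18\right) = 3$)
$b{\left(H \right)} = -2$ ($b{\left(H \right)} = 7 - 9 = -2$)
$b{\left(18 \right)} F = \left(-2\right) 3 = -6$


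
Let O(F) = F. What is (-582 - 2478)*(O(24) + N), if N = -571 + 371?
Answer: 538560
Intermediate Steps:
N = -200
(-582 - 2478)*(O(24) + N) = (-582 - 2478)*(24 - 200) = -3060*(-176) = 538560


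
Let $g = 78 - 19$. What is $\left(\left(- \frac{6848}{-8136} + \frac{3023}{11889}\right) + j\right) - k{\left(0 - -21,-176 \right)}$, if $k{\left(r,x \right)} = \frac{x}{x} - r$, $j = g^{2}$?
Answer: $\frac{4704915332}{1343457} \approx 3502.1$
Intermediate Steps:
$g = 59$ ($g = 78 - 19 = 59$)
$j = 3481$ ($j = 59^{2} = 3481$)
$k{\left(r,x \right)} = 1 - r$
$\left(\left(- \frac{6848}{-8136} + \frac{3023}{11889}\right) + j\right) - k{\left(0 - -21,-176 \right)} = \left(\left(- \frac{6848}{-8136} + \frac{3023}{11889}\right) + 3481\right) - \left(1 - \left(0 - -21\right)\right) = \left(\left(\left(-6848\right) \left(- \frac{1}{8136}\right) + 3023 \cdot \frac{1}{11889}\right) + 3481\right) - \left(1 - \left(0 + 21\right)\right) = \left(\left(\frac{856}{1017} + \frac{3023}{11889}\right) + 3481\right) - \left(1 - 21\right) = \left(\frac{1472375}{1343457} + 3481\right) - \left(1 - 21\right) = \frac{4678046192}{1343457} - -20 = \frac{4678046192}{1343457} + 20 = \frac{4704915332}{1343457}$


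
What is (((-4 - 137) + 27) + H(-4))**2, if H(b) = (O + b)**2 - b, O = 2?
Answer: 11236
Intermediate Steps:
H(b) = (2 + b)**2 - b
(((-4 - 137) + 27) + H(-4))**2 = (((-4 - 137) + 27) + ((2 - 4)**2 - 1*(-4)))**2 = ((-141 + 27) + ((-2)**2 + 4))**2 = (-114 + (4 + 4))**2 = (-114 + 8)**2 = (-106)**2 = 11236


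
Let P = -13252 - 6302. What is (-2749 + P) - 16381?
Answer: -38684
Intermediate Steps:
P = -19554
(-2749 + P) - 16381 = (-2749 - 19554) - 16381 = -22303 - 16381 = -38684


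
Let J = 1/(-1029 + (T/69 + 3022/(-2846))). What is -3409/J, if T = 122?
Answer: 344189944084/98187 ≈ 3.5055e+6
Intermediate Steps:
J = -98187/100965076 (J = 1/(-1029 + (122/69 + 3022/(-2846))) = 1/(-1029 + (122*(1/69) + 3022*(-1/2846))) = 1/(-1029 + (122/69 - 1511/1423)) = 1/(-1029 + 69347/98187) = 1/(-100965076/98187) = -98187/100965076 ≈ -0.00097249)
-3409/J = -3409/(-98187/100965076) = -3409*(-100965076/98187) = 344189944084/98187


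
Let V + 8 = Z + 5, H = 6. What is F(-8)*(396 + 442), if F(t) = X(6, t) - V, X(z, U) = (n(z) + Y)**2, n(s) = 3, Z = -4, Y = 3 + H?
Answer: 126538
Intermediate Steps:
Y = 9 (Y = 3 + 6 = 9)
X(z, U) = 144 (X(z, U) = (3 + 9)**2 = 12**2 = 144)
V = -7 (V = -8 + (-4 + 5) = -8 + 1 = -7)
F(t) = 151 (F(t) = 144 - 1*(-7) = 144 + 7 = 151)
F(-8)*(396 + 442) = 151*(396 + 442) = 151*838 = 126538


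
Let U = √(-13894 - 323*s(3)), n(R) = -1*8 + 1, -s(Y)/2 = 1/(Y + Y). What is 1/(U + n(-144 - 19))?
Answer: -21/41506 - I*√124077/41506 ≈ -0.00050595 - 0.0084866*I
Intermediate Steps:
s(Y) = -1/Y (s(Y) = -2/(Y + Y) = -2*1/(2*Y) = -1/Y)
n(R) = -7 (n(R) = -8 + 1 = -7)
U = I*√124077/3 (U = √(-13894 - (-323)/3) = √(-13894 - 323*(-⅓)) = √(-13894 + 323/3) = √(-41359/3) = I*√124077/3 ≈ 117.42*I)
1/(U + n(-144 - 19)) = 1/(I*√124077/3 - 7) = 1/(-7 + I*√124077/3)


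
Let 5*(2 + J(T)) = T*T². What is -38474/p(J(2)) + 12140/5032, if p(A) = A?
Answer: 121003765/1258 ≈ 96187.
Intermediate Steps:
J(T) = -2 + T³/5 (J(T) = -2 + (T*T²)/5 = -2 + T³/5)
-38474/p(J(2)) + 12140/5032 = -38474/(-2 + (⅕)*2³) + 12140/5032 = -38474/(-2 + (⅕)*8) + 12140*(1/5032) = -38474/(-2 + 8/5) + 3035/1258 = -38474/(-⅖) + 3035/1258 = -38474*(-5/2) + 3035/1258 = 96185 + 3035/1258 = 121003765/1258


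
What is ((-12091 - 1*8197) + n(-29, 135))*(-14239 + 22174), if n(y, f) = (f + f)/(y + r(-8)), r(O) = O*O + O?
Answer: -160905930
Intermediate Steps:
r(O) = O + O² (r(O) = O² + O = O + O²)
n(y, f) = 2*f/(56 + y) (n(y, f) = (f + f)/(y - 8*(1 - 8)) = (2*f)/(y - 8*(-7)) = (2*f)/(y + 56) = (2*f)/(56 + y) = 2*f/(56 + y))
((-12091 - 1*8197) + n(-29, 135))*(-14239 + 22174) = ((-12091 - 1*8197) + 2*135/(56 - 29))*(-14239 + 22174) = ((-12091 - 8197) + 2*135/27)*7935 = (-20288 + 2*135*(1/27))*7935 = (-20288 + 10)*7935 = -20278*7935 = -160905930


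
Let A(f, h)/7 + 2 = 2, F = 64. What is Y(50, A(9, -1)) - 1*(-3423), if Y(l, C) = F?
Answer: 3487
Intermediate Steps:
A(f, h) = 0 (A(f, h) = -14 + 7*2 = -14 + 14 = 0)
Y(l, C) = 64
Y(50, A(9, -1)) - 1*(-3423) = 64 - 1*(-3423) = 64 + 3423 = 3487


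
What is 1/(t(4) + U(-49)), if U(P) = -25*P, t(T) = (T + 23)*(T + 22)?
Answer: 1/1927 ≈ 0.00051894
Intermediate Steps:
t(T) = (22 + T)*(23 + T) (t(T) = (23 + T)*(22 + T) = (22 + T)*(23 + T))
1/(t(4) + U(-49)) = 1/((506 + 4² + 45*4) - 25*(-49)) = 1/((506 + 16 + 180) + 1225) = 1/(702 + 1225) = 1/1927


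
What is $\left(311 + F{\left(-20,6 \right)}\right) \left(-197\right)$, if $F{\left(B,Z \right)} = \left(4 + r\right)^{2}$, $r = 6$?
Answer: $-80967$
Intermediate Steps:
$F{\left(B,Z \right)} = 100$ ($F{\left(B,Z \right)} = \left(4 + 6\right)^{2} = 10^{2} = 100$)
$\left(311 + F{\left(-20,6 \right)}\right) \left(-197\right) = \left(311 + 100\right) \left(-197\right) = 411 \left(-197\right) = -80967$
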